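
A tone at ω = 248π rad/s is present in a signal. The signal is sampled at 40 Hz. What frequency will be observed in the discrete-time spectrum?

ω = 248π rad/s → f = ω/(2π) = 124 Hz.
124 Hz mod fs = 4 Hz.
4 Hz ≤ fs/2 = 20 Hz, appears at 4 Hz.

4 Hz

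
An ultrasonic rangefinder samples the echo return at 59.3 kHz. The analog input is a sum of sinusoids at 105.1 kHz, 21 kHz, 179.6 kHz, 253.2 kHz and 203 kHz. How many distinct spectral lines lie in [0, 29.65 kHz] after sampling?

fs/2 = 29.65 kHz.
105.1 kHz mod fs = 45.8 kHz.
45.8 kHz > fs/2 = 29.65 kHz, folds to fs − 45.8 kHz = 13.5 kHz.
21 kHz ≤ fs/2 = 29.65 kHz, passes unchanged.
179.6 kHz mod fs = 1.7 kHz.
1.7 kHz ≤ fs/2 = 29.65 kHz, appears at 1.7 kHz.
253.2 kHz mod fs = 16 kHz.
16 kHz ≤ fs/2 = 29.65 kHz, appears at 16 kHz.
203 kHz mod fs = 25.1 kHz.
25.1 kHz ≤ fs/2 = 29.65 kHz, appears at 25.1 kHz.
Distinct values: {1.7 kHz, 13.5 kHz, 16 kHz, 21 kHz, 25.1 kHz} → 5.

5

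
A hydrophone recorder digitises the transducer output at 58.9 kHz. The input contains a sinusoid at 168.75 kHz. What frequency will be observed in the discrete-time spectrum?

7.95 kHz

168.75 kHz mod fs = 50.95 kHz.
50.95 kHz > fs/2 = 29.45 kHz, folds to fs − 50.95 kHz = 7.95 kHz.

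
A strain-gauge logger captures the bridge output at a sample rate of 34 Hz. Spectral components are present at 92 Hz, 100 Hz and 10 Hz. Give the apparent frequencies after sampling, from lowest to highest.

fs/2 = 17 Hz.
92 Hz mod fs = 24 Hz.
24 Hz > fs/2 = 17 Hz, folds to fs − 24 Hz = 10 Hz.
100 Hz mod fs = 32 Hz.
32 Hz > fs/2 = 17 Hz, folds to fs − 32 Hz = 2 Hz.
10 Hz ≤ fs/2 = 17 Hz, passes unchanged.
Distinct values: {2 Hz, 10 Hz}.

2 Hz, 10 Hz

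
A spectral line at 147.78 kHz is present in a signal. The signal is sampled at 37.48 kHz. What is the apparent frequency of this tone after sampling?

147.78 kHz mod fs = 35.34 kHz.
35.34 kHz > fs/2 = 18.74 kHz, folds to fs − 35.34 kHz = 2.14 kHz.

2.14 kHz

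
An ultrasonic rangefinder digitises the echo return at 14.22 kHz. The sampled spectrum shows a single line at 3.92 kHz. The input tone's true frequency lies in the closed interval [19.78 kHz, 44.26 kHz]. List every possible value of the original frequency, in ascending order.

Frequencies that alias to 3.92 kHz are k·fs ± 3.92 kHz for integer k ≥ 0.
k=0: 3.92 kHz.
k=1: 10.3 kHz, 18.14 kHz.
k=2: 24.52 kHz, 32.36 kHz.
k=3: 38.74 kHz, 46.58 kHz.
k=4: 52.96 kHz, 60.8 kHz.
Within [19.78 kHz, 44.26 kHz]: 24.52 kHz, 32.36 kHz, 38.74 kHz.

24.52 kHz, 32.36 kHz, 38.74 kHz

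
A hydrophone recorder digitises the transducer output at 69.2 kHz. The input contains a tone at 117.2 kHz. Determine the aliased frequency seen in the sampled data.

21.2 kHz

117.2 kHz mod fs = 48 kHz.
48 kHz > fs/2 = 34.6 kHz, folds to fs − 48 kHz = 21.2 kHz.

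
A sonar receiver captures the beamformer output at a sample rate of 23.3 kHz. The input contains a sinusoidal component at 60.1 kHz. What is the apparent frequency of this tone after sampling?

60.1 kHz mod fs = 13.5 kHz.
13.5 kHz > fs/2 = 11.65 kHz, folds to fs − 13.5 kHz = 9.8 kHz.

9.8 kHz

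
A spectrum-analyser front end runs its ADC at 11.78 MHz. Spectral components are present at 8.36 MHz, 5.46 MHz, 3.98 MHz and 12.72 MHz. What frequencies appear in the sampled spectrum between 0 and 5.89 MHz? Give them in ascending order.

fs/2 = 5.89 MHz.
8.36 MHz > fs/2 = 5.89 MHz, folds to fs − 8.36 MHz = 3.42 MHz.
5.46 MHz ≤ fs/2 = 5.89 MHz, passes unchanged.
3.98 MHz ≤ fs/2 = 5.89 MHz, passes unchanged.
12.72 MHz mod fs = 0.94 MHz.
0.94 MHz ≤ fs/2 = 5.89 MHz, appears at 0.94 MHz.
Distinct values: {0.94 MHz, 3.42 MHz, 3.98 MHz, 5.46 MHz}.

0.94 MHz, 3.42 MHz, 3.98 MHz, 5.46 MHz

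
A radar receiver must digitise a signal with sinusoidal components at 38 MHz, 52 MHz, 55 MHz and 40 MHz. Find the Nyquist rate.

Highest-frequency component: 55 MHz.
Nyquist rate = 2 × 55 MHz = 110 MHz.

110 MHz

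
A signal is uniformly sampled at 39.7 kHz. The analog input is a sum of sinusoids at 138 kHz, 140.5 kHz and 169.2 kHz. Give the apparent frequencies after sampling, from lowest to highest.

10.4 kHz, 18.3 kHz, 18.9 kHz

fs/2 = 19.85 kHz.
138 kHz mod fs = 18.9 kHz.
18.9 kHz ≤ fs/2 = 19.85 kHz, appears at 18.9 kHz.
140.5 kHz mod fs = 21.4 kHz.
21.4 kHz > fs/2 = 19.85 kHz, folds to fs − 21.4 kHz = 18.3 kHz.
169.2 kHz mod fs = 10.4 kHz.
10.4 kHz ≤ fs/2 = 19.85 kHz, appears at 10.4 kHz.
Distinct values: {10.4 kHz, 18.3 kHz, 18.9 kHz}.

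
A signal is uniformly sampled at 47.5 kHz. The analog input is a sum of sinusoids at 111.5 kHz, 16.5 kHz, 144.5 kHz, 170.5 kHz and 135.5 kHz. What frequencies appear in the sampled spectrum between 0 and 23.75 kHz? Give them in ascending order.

2 kHz, 7 kHz, 16.5 kHz, 19.5 kHz

fs/2 = 23.75 kHz.
111.5 kHz mod fs = 16.5 kHz.
16.5 kHz ≤ fs/2 = 23.75 kHz, appears at 16.5 kHz.
16.5 kHz ≤ fs/2 = 23.75 kHz, passes unchanged.
144.5 kHz mod fs = 2 kHz.
2 kHz ≤ fs/2 = 23.75 kHz, appears at 2 kHz.
170.5 kHz mod fs = 28 kHz.
28 kHz > fs/2 = 23.75 kHz, folds to fs − 28 kHz = 19.5 kHz.
135.5 kHz mod fs = 40.5 kHz.
40.5 kHz > fs/2 = 23.75 kHz, folds to fs − 40.5 kHz = 7 kHz.
Distinct values: {2 kHz, 7 kHz, 16.5 kHz, 19.5 kHz}.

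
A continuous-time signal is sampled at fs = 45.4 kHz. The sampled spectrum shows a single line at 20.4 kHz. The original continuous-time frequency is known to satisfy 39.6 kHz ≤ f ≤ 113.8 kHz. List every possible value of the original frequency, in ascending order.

Frequencies that alias to 20.4 kHz are k·fs ± 20.4 kHz for integer k ≥ 0.
k=0: 20.4 kHz.
k=1: 25 kHz, 65.8 kHz.
k=2: 70.4 kHz, 111.2 kHz.
k=3: 115.8 kHz, 156.6 kHz.
Within [39.6 kHz, 113.8 kHz]: 65.8 kHz, 70.4 kHz, 111.2 kHz.

65.8 kHz, 70.4 kHz, 111.2 kHz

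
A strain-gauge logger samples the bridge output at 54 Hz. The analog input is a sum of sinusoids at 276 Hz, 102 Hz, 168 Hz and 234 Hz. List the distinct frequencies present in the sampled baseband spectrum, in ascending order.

fs/2 = 27 Hz.
276 Hz mod fs = 6 Hz.
6 Hz ≤ fs/2 = 27 Hz, appears at 6 Hz.
102 Hz mod fs = 48 Hz.
48 Hz > fs/2 = 27 Hz, folds to fs − 48 Hz = 6 Hz.
168 Hz mod fs = 6 Hz.
6 Hz ≤ fs/2 = 27 Hz, appears at 6 Hz.
234 Hz mod fs = 18 Hz.
18 Hz ≤ fs/2 = 27 Hz, appears at 18 Hz.
Distinct values: {6 Hz, 18 Hz}.

6 Hz, 18 Hz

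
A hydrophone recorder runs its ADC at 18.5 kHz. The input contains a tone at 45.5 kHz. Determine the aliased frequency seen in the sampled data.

45.5 kHz mod fs = 8.5 kHz.
8.5 kHz ≤ fs/2 = 9.25 kHz, appears at 8.5 kHz.

8.5 kHz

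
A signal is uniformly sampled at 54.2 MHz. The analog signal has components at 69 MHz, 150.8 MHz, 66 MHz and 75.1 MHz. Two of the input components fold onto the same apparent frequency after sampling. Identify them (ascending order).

fs/2 = 27.1 MHz.
69 MHz mod fs = 14.8 MHz.
14.8 MHz ≤ fs/2 = 27.1 MHz, appears at 14.8 MHz.
150.8 MHz mod fs = 42.4 MHz.
42.4 MHz > fs/2 = 27.1 MHz, folds to fs − 42.4 MHz = 11.8 MHz.
66 MHz mod fs = 11.8 MHz.
11.8 MHz ≤ fs/2 = 27.1 MHz, appears at 11.8 MHz.
75.1 MHz mod fs = 20.9 MHz.
20.9 MHz ≤ fs/2 = 27.1 MHz, appears at 20.9 MHz.
66 MHz and 150.8 MHz both map to 11.8 MHz.

66 MHz, 150.8 MHz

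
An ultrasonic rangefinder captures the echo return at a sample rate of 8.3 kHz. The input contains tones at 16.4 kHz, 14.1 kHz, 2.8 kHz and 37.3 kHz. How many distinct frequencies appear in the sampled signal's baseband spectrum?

fs/2 = 4.15 kHz.
16.4 kHz mod fs = 8.1 kHz.
8.1 kHz > fs/2 = 4.15 kHz, folds to fs − 8.1 kHz = 0.2 kHz.
14.1 kHz mod fs = 5.8 kHz.
5.8 kHz > fs/2 = 4.15 kHz, folds to fs − 5.8 kHz = 2.5 kHz.
2.8 kHz ≤ fs/2 = 4.15 kHz, passes unchanged.
37.3 kHz mod fs = 4.1 kHz.
4.1 kHz ≤ fs/2 = 4.15 kHz, appears at 4.1 kHz.
Distinct values: {0.2 kHz, 2.5 kHz, 2.8 kHz, 4.1 kHz} → 4.

4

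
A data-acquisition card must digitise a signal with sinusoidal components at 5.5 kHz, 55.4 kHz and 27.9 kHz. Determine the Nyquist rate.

110.8 kHz

Highest-frequency component: 55.4 kHz.
Nyquist rate = 2 × 55.4 kHz = 110.8 kHz.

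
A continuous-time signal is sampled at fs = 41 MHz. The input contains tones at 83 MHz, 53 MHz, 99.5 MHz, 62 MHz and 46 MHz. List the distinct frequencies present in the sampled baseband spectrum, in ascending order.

1 MHz, 5 MHz, 12 MHz, 17.5 MHz, 20 MHz

fs/2 = 20.5 MHz.
83 MHz mod fs = 1 MHz.
1 MHz ≤ fs/2 = 20.5 MHz, appears at 1 MHz.
53 MHz mod fs = 12 MHz.
12 MHz ≤ fs/2 = 20.5 MHz, appears at 12 MHz.
99.5 MHz mod fs = 17.5 MHz.
17.5 MHz ≤ fs/2 = 20.5 MHz, appears at 17.5 MHz.
62 MHz mod fs = 21 MHz.
21 MHz > fs/2 = 20.5 MHz, folds to fs − 21 MHz = 20 MHz.
46 MHz mod fs = 5 MHz.
5 MHz ≤ fs/2 = 20.5 MHz, appears at 5 MHz.
Distinct values: {1 MHz, 5 MHz, 12 MHz, 17.5 MHz, 20 MHz}.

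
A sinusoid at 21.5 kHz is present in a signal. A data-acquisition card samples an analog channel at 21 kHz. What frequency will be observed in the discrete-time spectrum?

0.5 kHz

21.5 kHz mod fs = 0.5 kHz.
0.5 kHz ≤ fs/2 = 10.5 kHz, appears at 0.5 kHz.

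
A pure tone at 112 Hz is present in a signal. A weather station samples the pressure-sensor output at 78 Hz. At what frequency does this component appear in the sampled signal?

34 Hz

112 Hz mod fs = 34 Hz.
34 Hz ≤ fs/2 = 39 Hz, appears at 34 Hz.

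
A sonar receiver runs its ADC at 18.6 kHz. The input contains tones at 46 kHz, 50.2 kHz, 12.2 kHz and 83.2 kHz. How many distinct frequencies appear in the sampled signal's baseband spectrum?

3

fs/2 = 9.3 kHz.
46 kHz mod fs = 8.8 kHz.
8.8 kHz ≤ fs/2 = 9.3 kHz, appears at 8.8 kHz.
50.2 kHz mod fs = 13 kHz.
13 kHz > fs/2 = 9.3 kHz, folds to fs − 13 kHz = 5.6 kHz.
12.2 kHz > fs/2 = 9.3 kHz, folds to fs − 12.2 kHz = 6.4 kHz.
83.2 kHz mod fs = 8.8 kHz.
8.8 kHz ≤ fs/2 = 9.3 kHz, appears at 8.8 kHz.
Distinct values: {5.6 kHz, 6.4 kHz, 8.8 kHz} → 3.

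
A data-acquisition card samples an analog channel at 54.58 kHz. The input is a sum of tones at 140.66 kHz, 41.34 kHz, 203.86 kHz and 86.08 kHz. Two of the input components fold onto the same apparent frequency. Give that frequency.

fs/2 = 27.29 kHz.
140.66 kHz mod fs = 31.5 kHz.
31.5 kHz > fs/2 = 27.29 kHz, folds to fs − 31.5 kHz = 23.08 kHz.
41.34 kHz > fs/2 = 27.29 kHz, folds to fs − 41.34 kHz = 13.24 kHz.
203.86 kHz mod fs = 40.12 kHz.
40.12 kHz > fs/2 = 27.29 kHz, folds to fs − 40.12 kHz = 14.46 kHz.
86.08 kHz mod fs = 31.5 kHz.
31.5 kHz > fs/2 = 27.29 kHz, folds to fs − 31.5 kHz = 23.08 kHz.
86.08 kHz and 140.66 kHz both map to 23.08 kHz.

23.08 kHz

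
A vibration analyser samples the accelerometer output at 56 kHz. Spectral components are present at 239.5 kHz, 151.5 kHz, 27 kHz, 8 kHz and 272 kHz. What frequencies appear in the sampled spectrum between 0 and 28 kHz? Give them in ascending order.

8 kHz, 15.5 kHz, 16.5 kHz, 27 kHz

fs/2 = 28 kHz.
239.5 kHz mod fs = 15.5 kHz.
15.5 kHz ≤ fs/2 = 28 kHz, appears at 15.5 kHz.
151.5 kHz mod fs = 39.5 kHz.
39.5 kHz > fs/2 = 28 kHz, folds to fs − 39.5 kHz = 16.5 kHz.
27 kHz ≤ fs/2 = 28 kHz, passes unchanged.
8 kHz ≤ fs/2 = 28 kHz, passes unchanged.
272 kHz mod fs = 48 kHz.
48 kHz > fs/2 = 28 kHz, folds to fs − 48 kHz = 8 kHz.
Distinct values: {8 kHz, 15.5 kHz, 16.5 kHz, 27 kHz}.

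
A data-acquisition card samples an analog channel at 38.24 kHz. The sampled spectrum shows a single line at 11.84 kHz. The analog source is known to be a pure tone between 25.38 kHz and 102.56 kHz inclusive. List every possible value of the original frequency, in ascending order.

26.4 kHz, 50.08 kHz, 64.64 kHz, 88.32 kHz

Frequencies that alias to 11.84 kHz are k·fs ± 11.84 kHz for integer k ≥ 0.
k=0: 11.84 kHz.
k=1: 26.4 kHz, 50.08 kHz.
k=2: 64.64 kHz, 88.32 kHz.
k=3: 102.88 kHz, 126.56 kHz.
Within [25.38 kHz, 102.56 kHz]: 26.4 kHz, 50.08 kHz, 64.64 kHz, 88.32 kHz.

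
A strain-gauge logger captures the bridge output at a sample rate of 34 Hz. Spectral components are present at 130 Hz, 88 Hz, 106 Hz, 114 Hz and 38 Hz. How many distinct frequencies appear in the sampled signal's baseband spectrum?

fs/2 = 17 Hz.
130 Hz mod fs = 28 Hz.
28 Hz > fs/2 = 17 Hz, folds to fs − 28 Hz = 6 Hz.
88 Hz mod fs = 20 Hz.
20 Hz > fs/2 = 17 Hz, folds to fs − 20 Hz = 14 Hz.
106 Hz mod fs = 4 Hz.
4 Hz ≤ fs/2 = 17 Hz, appears at 4 Hz.
114 Hz mod fs = 12 Hz.
12 Hz ≤ fs/2 = 17 Hz, appears at 12 Hz.
38 Hz mod fs = 4 Hz.
4 Hz ≤ fs/2 = 17 Hz, appears at 4 Hz.
Distinct values: {4 Hz, 6 Hz, 12 Hz, 14 Hz} → 4.

4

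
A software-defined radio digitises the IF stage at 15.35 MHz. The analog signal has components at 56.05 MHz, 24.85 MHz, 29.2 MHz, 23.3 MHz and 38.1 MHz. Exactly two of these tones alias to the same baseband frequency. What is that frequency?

7.4 MHz

fs/2 = 7.675 MHz.
56.05 MHz mod fs = 10 MHz.
10 MHz > fs/2 = 7.675 MHz, folds to fs − 10 MHz = 5.35 MHz.
24.85 MHz mod fs = 9.5 MHz.
9.5 MHz > fs/2 = 7.675 MHz, folds to fs − 9.5 MHz = 5.85 MHz.
29.2 MHz mod fs = 13.85 MHz.
13.85 MHz > fs/2 = 7.675 MHz, folds to fs − 13.85 MHz = 1.5 MHz.
23.3 MHz mod fs = 7.95 MHz.
7.95 MHz > fs/2 = 7.675 MHz, folds to fs − 7.95 MHz = 7.4 MHz.
38.1 MHz mod fs = 7.4 MHz.
7.4 MHz ≤ fs/2 = 7.675 MHz, appears at 7.4 MHz.
23.3 MHz and 38.1 MHz both map to 7.4 MHz.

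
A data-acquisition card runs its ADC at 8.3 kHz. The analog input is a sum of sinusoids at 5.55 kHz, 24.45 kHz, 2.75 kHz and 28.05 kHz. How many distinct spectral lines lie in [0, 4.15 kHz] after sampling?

3

fs/2 = 4.15 kHz.
5.55 kHz > fs/2 = 4.15 kHz, folds to fs − 5.55 kHz = 2.75 kHz.
24.45 kHz mod fs = 7.85 kHz.
7.85 kHz > fs/2 = 4.15 kHz, folds to fs − 7.85 kHz = 0.45 kHz.
2.75 kHz ≤ fs/2 = 4.15 kHz, passes unchanged.
28.05 kHz mod fs = 3.15 kHz.
3.15 kHz ≤ fs/2 = 4.15 kHz, appears at 3.15 kHz.
Distinct values: {0.45 kHz, 2.75 kHz, 3.15 kHz} → 3.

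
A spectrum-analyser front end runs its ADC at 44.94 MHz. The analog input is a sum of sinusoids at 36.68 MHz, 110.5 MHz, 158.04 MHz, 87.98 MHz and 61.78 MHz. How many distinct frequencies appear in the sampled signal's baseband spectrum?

fs/2 = 22.47 MHz.
36.68 MHz > fs/2 = 22.47 MHz, folds to fs − 36.68 MHz = 8.26 MHz.
110.5 MHz mod fs = 20.62 MHz.
20.62 MHz ≤ fs/2 = 22.47 MHz, appears at 20.62 MHz.
158.04 MHz mod fs = 23.22 MHz.
23.22 MHz > fs/2 = 22.47 MHz, folds to fs − 23.22 MHz = 21.72 MHz.
87.98 MHz mod fs = 43.04 MHz.
43.04 MHz > fs/2 = 22.47 MHz, folds to fs − 43.04 MHz = 1.9 MHz.
61.78 MHz mod fs = 16.84 MHz.
16.84 MHz ≤ fs/2 = 22.47 MHz, appears at 16.84 MHz.
Distinct values: {1.9 MHz, 8.26 MHz, 16.84 MHz, 20.62 MHz, 21.72 MHz} → 5.

5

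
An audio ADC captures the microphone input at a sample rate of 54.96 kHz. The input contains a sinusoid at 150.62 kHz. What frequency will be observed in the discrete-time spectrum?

14.26 kHz

150.62 kHz mod fs = 40.7 kHz.
40.7 kHz > fs/2 = 27.48 kHz, folds to fs − 40.7 kHz = 14.26 kHz.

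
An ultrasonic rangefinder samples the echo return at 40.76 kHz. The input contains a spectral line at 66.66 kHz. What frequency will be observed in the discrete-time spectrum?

14.86 kHz

66.66 kHz mod fs = 25.9 kHz.
25.9 kHz > fs/2 = 20.38 kHz, folds to fs − 25.9 kHz = 14.86 kHz.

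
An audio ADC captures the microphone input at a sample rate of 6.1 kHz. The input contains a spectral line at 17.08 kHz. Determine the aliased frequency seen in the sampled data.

1.22 kHz

17.08 kHz mod fs = 4.88 kHz.
4.88 kHz > fs/2 = 3.05 kHz, folds to fs − 4.88 kHz = 1.22 kHz.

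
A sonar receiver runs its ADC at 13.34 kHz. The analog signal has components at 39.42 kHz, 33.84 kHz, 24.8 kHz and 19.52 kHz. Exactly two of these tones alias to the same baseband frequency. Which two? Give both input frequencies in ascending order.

19.52 kHz, 33.84 kHz

fs/2 = 6.67 kHz.
39.42 kHz mod fs = 12.74 kHz.
12.74 kHz > fs/2 = 6.67 kHz, folds to fs − 12.74 kHz = 0.6 kHz.
33.84 kHz mod fs = 7.16 kHz.
7.16 kHz > fs/2 = 6.67 kHz, folds to fs − 7.16 kHz = 6.18 kHz.
24.8 kHz mod fs = 11.46 kHz.
11.46 kHz > fs/2 = 6.67 kHz, folds to fs − 11.46 kHz = 1.88 kHz.
19.52 kHz mod fs = 6.18 kHz.
6.18 kHz ≤ fs/2 = 6.67 kHz, appears at 6.18 kHz.
19.52 kHz and 33.84 kHz both map to 6.18 kHz.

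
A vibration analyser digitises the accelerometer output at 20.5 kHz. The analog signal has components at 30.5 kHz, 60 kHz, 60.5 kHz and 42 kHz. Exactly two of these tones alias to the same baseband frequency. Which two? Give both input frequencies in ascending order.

42 kHz, 60.5 kHz

fs/2 = 10.25 kHz.
30.5 kHz mod fs = 10 kHz.
10 kHz ≤ fs/2 = 10.25 kHz, appears at 10 kHz.
60 kHz mod fs = 19 kHz.
19 kHz > fs/2 = 10.25 kHz, folds to fs − 19 kHz = 1.5 kHz.
60.5 kHz mod fs = 19.5 kHz.
19.5 kHz > fs/2 = 10.25 kHz, folds to fs − 19.5 kHz = 1 kHz.
42 kHz mod fs = 1 kHz.
1 kHz ≤ fs/2 = 10.25 kHz, appears at 1 kHz.
42 kHz and 60.5 kHz both map to 1 kHz.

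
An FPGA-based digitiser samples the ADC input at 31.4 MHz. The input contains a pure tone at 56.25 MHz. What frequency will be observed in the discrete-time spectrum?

6.55 MHz

56.25 MHz mod fs = 24.85 MHz.
24.85 MHz > fs/2 = 15.7 MHz, folds to fs − 24.85 MHz = 6.55 MHz.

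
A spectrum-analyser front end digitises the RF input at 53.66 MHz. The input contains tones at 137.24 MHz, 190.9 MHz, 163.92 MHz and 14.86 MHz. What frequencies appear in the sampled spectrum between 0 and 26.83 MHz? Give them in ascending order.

2.94 MHz, 14.86 MHz, 23.74 MHz

fs/2 = 26.83 MHz.
137.24 MHz mod fs = 29.92 MHz.
29.92 MHz > fs/2 = 26.83 MHz, folds to fs − 29.92 MHz = 23.74 MHz.
190.9 MHz mod fs = 29.92 MHz.
29.92 MHz > fs/2 = 26.83 MHz, folds to fs − 29.92 MHz = 23.74 MHz.
163.92 MHz mod fs = 2.94 MHz.
2.94 MHz ≤ fs/2 = 26.83 MHz, appears at 2.94 MHz.
14.86 MHz ≤ fs/2 = 26.83 MHz, passes unchanged.
Distinct values: {2.94 MHz, 14.86 MHz, 23.74 MHz}.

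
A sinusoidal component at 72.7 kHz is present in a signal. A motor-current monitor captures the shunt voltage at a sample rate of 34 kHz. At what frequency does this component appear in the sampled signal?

4.7 kHz

72.7 kHz mod fs = 4.7 kHz.
4.7 kHz ≤ fs/2 = 17 kHz, appears at 4.7 kHz.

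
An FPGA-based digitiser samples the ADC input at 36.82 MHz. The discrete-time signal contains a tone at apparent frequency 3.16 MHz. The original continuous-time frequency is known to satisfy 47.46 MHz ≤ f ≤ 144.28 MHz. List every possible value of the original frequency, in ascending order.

Frequencies that alias to 3.16 MHz are k·fs ± 3.16 MHz for integer k ≥ 0.
k=0: 3.16 MHz.
k=1: 33.66 MHz, 39.98 MHz.
k=2: 70.48 MHz, 76.8 MHz.
k=3: 107.3 MHz, 113.62 MHz.
k=4: 144.12 MHz, 150.44 MHz.
k=5: 180.94 MHz, 187.26 MHz.
Within [47.46 MHz, 144.28 MHz]: 70.48 MHz, 76.8 MHz, 107.3 MHz, 113.62 MHz, 144.12 MHz.

70.48 MHz, 76.8 MHz, 107.3 MHz, 113.62 MHz, 144.12 MHz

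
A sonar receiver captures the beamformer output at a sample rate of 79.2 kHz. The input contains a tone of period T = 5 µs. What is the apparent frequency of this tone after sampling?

T = 5 µs → f = 1/T = 200 kHz.
200 kHz mod fs = 41.6 kHz.
41.6 kHz > fs/2 = 39.6 kHz, folds to fs − 41.6 kHz = 37.6 kHz.

37.6 kHz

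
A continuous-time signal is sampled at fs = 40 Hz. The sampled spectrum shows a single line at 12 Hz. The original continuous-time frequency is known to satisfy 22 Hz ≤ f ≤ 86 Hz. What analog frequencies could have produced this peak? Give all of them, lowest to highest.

28 Hz, 52 Hz, 68 Hz

Frequencies that alias to 12 Hz are k·fs ± 12 Hz for integer k ≥ 0.
k=0: 12 Hz.
k=1: 28 Hz, 52 Hz.
k=2: 68 Hz, 92 Hz.
k=3: 108 Hz, 132 Hz.
Within [22 Hz, 86 Hz]: 28 Hz, 52 Hz, 68 Hz.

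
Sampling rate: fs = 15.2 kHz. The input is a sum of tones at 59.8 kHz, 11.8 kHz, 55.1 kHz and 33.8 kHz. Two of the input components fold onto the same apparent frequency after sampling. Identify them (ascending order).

fs/2 = 7.6 kHz.
59.8 kHz mod fs = 14.2 kHz.
14.2 kHz > fs/2 = 7.6 kHz, folds to fs − 14.2 kHz = 1 kHz.
11.8 kHz > fs/2 = 7.6 kHz, folds to fs − 11.8 kHz = 3.4 kHz.
55.1 kHz mod fs = 9.5 kHz.
9.5 kHz > fs/2 = 7.6 kHz, folds to fs − 9.5 kHz = 5.7 kHz.
33.8 kHz mod fs = 3.4 kHz.
3.4 kHz ≤ fs/2 = 7.6 kHz, appears at 3.4 kHz.
11.8 kHz and 33.8 kHz both map to 3.4 kHz.

11.8 kHz, 33.8 kHz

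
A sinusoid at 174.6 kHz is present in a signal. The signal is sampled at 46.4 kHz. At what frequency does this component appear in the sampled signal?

11 kHz

174.6 kHz mod fs = 35.4 kHz.
35.4 kHz > fs/2 = 23.2 kHz, folds to fs − 35.4 kHz = 11 kHz.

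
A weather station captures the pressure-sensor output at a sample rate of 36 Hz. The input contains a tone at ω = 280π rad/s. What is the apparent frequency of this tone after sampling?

ω = 280π rad/s → f = ω/(2π) = 140 Hz.
140 Hz mod fs = 32 Hz.
32 Hz > fs/2 = 18 Hz, folds to fs − 32 Hz = 4 Hz.

4 Hz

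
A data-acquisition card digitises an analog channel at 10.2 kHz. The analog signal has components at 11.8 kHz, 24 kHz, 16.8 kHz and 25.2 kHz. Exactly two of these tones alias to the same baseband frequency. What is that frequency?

fs/2 = 5.1 kHz.
11.8 kHz mod fs = 1.6 kHz.
1.6 kHz ≤ fs/2 = 5.1 kHz, appears at 1.6 kHz.
24 kHz mod fs = 3.6 kHz.
3.6 kHz ≤ fs/2 = 5.1 kHz, appears at 3.6 kHz.
16.8 kHz mod fs = 6.6 kHz.
6.6 kHz > fs/2 = 5.1 kHz, folds to fs − 6.6 kHz = 3.6 kHz.
25.2 kHz mod fs = 4.8 kHz.
4.8 kHz ≤ fs/2 = 5.1 kHz, appears at 4.8 kHz.
16.8 kHz and 24 kHz both map to 3.6 kHz.

3.6 kHz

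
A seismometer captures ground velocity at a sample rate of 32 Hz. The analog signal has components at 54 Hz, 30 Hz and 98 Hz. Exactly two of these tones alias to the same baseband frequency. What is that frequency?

fs/2 = 16 Hz.
54 Hz mod fs = 22 Hz.
22 Hz > fs/2 = 16 Hz, folds to fs − 22 Hz = 10 Hz.
30 Hz > fs/2 = 16 Hz, folds to fs − 30 Hz = 2 Hz.
98 Hz mod fs = 2 Hz.
2 Hz ≤ fs/2 = 16 Hz, appears at 2 Hz.
30 Hz and 98 Hz both map to 2 Hz.

2 Hz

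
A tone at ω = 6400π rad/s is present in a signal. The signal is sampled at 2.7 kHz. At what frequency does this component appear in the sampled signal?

ω = 6400π rad/s → f = ω/(2π) = 3200 Hz = 3.2 kHz.
3.2 kHz mod fs = 0.5 kHz.
0.5 kHz ≤ fs/2 = 1.35 kHz, appears at 0.5 kHz.

0.5 kHz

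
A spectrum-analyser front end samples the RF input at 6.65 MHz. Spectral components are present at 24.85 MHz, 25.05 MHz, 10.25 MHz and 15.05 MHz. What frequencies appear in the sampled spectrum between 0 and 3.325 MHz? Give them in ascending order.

1.55 MHz, 1.75 MHz, 3.05 MHz

fs/2 = 3.325 MHz.
24.85 MHz mod fs = 4.9 MHz.
4.9 MHz > fs/2 = 3.325 MHz, folds to fs − 4.9 MHz = 1.75 MHz.
25.05 MHz mod fs = 5.1 MHz.
5.1 MHz > fs/2 = 3.325 MHz, folds to fs − 5.1 MHz = 1.55 MHz.
10.25 MHz mod fs = 3.6 MHz.
3.6 MHz > fs/2 = 3.325 MHz, folds to fs − 3.6 MHz = 3.05 MHz.
15.05 MHz mod fs = 1.75 MHz.
1.75 MHz ≤ fs/2 = 3.325 MHz, appears at 1.75 MHz.
Distinct values: {1.55 MHz, 1.75 MHz, 3.05 MHz}.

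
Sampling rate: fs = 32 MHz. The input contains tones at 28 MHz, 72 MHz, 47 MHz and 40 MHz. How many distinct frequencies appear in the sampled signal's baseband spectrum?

fs/2 = 16 MHz.
28 MHz > fs/2 = 16 MHz, folds to fs − 28 MHz = 4 MHz.
72 MHz mod fs = 8 MHz.
8 MHz ≤ fs/2 = 16 MHz, appears at 8 MHz.
47 MHz mod fs = 15 MHz.
15 MHz ≤ fs/2 = 16 MHz, appears at 15 MHz.
40 MHz mod fs = 8 MHz.
8 MHz ≤ fs/2 = 16 MHz, appears at 8 MHz.
Distinct values: {4 MHz, 8 MHz, 15 MHz} → 3.

3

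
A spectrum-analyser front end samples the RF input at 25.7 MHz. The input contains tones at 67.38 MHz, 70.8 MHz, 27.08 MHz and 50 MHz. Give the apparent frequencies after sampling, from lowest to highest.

1.38 MHz, 1.4 MHz, 6.3 MHz, 9.72 MHz

fs/2 = 12.85 MHz.
67.38 MHz mod fs = 15.98 MHz.
15.98 MHz > fs/2 = 12.85 MHz, folds to fs − 15.98 MHz = 9.72 MHz.
70.8 MHz mod fs = 19.4 MHz.
19.4 MHz > fs/2 = 12.85 MHz, folds to fs − 19.4 MHz = 6.3 MHz.
27.08 MHz mod fs = 1.38 MHz.
1.38 MHz ≤ fs/2 = 12.85 MHz, appears at 1.38 MHz.
50 MHz mod fs = 24.3 MHz.
24.3 MHz > fs/2 = 12.85 MHz, folds to fs − 24.3 MHz = 1.4 MHz.
Distinct values: {1.38 MHz, 1.4 MHz, 6.3 MHz, 9.72 MHz}.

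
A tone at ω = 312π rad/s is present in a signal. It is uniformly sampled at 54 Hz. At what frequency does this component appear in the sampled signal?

ω = 312π rad/s → f = ω/(2π) = 156 Hz.
156 Hz mod fs = 48 Hz.
48 Hz > fs/2 = 27 Hz, folds to fs − 48 Hz = 6 Hz.

6 Hz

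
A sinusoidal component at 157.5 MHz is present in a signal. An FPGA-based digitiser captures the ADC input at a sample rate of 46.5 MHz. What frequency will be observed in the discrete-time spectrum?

18 MHz

157.5 MHz mod fs = 18 MHz.
18 MHz ≤ fs/2 = 23.25 MHz, appears at 18 MHz.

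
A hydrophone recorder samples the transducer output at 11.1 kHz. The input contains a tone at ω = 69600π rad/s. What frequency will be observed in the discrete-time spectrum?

ω = 69600π rad/s → f = ω/(2π) = 34800 Hz = 34.8 kHz.
34.8 kHz mod fs = 1.5 kHz.
1.5 kHz ≤ fs/2 = 5.55 kHz, appears at 1.5 kHz.

1.5 kHz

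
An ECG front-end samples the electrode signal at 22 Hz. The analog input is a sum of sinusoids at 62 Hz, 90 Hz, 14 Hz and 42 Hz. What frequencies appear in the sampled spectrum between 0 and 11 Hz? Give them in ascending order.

fs/2 = 11 Hz.
62 Hz mod fs = 18 Hz.
18 Hz > fs/2 = 11 Hz, folds to fs − 18 Hz = 4 Hz.
90 Hz mod fs = 2 Hz.
2 Hz ≤ fs/2 = 11 Hz, appears at 2 Hz.
14 Hz > fs/2 = 11 Hz, folds to fs − 14 Hz = 8 Hz.
42 Hz mod fs = 20 Hz.
20 Hz > fs/2 = 11 Hz, folds to fs − 20 Hz = 2 Hz.
Distinct values: {2 Hz, 4 Hz, 8 Hz}.

2 Hz, 4 Hz, 8 Hz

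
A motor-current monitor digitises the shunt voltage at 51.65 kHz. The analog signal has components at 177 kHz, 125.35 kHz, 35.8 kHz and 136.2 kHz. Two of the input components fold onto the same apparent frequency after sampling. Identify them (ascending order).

125.35 kHz, 177 kHz

fs/2 = 25.825 kHz.
177 kHz mod fs = 22.05 kHz.
22.05 kHz ≤ fs/2 = 25.825 kHz, appears at 22.05 kHz.
125.35 kHz mod fs = 22.05 kHz.
22.05 kHz ≤ fs/2 = 25.825 kHz, appears at 22.05 kHz.
35.8 kHz > fs/2 = 25.825 kHz, folds to fs − 35.8 kHz = 15.85 kHz.
136.2 kHz mod fs = 32.9 kHz.
32.9 kHz > fs/2 = 25.825 kHz, folds to fs − 32.9 kHz = 18.75 kHz.
125.35 kHz and 177 kHz both map to 22.05 kHz.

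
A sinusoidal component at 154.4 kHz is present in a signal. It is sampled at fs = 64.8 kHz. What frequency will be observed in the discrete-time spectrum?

24.8 kHz

154.4 kHz mod fs = 24.8 kHz.
24.8 kHz ≤ fs/2 = 32.4 kHz, appears at 24.8 kHz.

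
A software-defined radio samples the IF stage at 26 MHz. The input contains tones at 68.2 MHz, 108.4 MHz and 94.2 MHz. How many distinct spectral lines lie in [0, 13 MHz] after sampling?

2

fs/2 = 13 MHz.
68.2 MHz mod fs = 16.2 MHz.
16.2 MHz > fs/2 = 13 MHz, folds to fs − 16.2 MHz = 9.8 MHz.
108.4 MHz mod fs = 4.4 MHz.
4.4 MHz ≤ fs/2 = 13 MHz, appears at 4.4 MHz.
94.2 MHz mod fs = 16.2 MHz.
16.2 MHz > fs/2 = 13 MHz, folds to fs − 16.2 MHz = 9.8 MHz.
Distinct values: {4.4 MHz, 9.8 MHz} → 2.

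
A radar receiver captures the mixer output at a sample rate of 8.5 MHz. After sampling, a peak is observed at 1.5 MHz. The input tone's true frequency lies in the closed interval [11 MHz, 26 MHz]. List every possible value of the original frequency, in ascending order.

Frequencies that alias to 1.5 MHz are k·fs ± 1.5 MHz for integer k ≥ 0.
k=0: 1.5 MHz.
k=1: 7 MHz, 10 MHz.
k=2: 15.5 MHz, 18.5 MHz.
k=3: 24 MHz, 27 MHz.
k=4: 32.5 MHz, 35.5 MHz.
Within [11 MHz, 26 MHz]: 15.5 MHz, 18.5 MHz, 24 MHz.

15.5 MHz, 18.5 MHz, 24 MHz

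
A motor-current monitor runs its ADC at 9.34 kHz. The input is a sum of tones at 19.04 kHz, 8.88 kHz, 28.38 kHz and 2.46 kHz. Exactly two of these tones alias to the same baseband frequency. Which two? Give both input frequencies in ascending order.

19.04 kHz, 28.38 kHz

fs/2 = 4.67 kHz.
19.04 kHz mod fs = 0.36 kHz.
0.36 kHz ≤ fs/2 = 4.67 kHz, appears at 0.36 kHz.
8.88 kHz > fs/2 = 4.67 kHz, folds to fs − 8.88 kHz = 0.46 kHz.
28.38 kHz mod fs = 0.36 kHz.
0.36 kHz ≤ fs/2 = 4.67 kHz, appears at 0.36 kHz.
2.46 kHz ≤ fs/2 = 4.67 kHz, passes unchanged.
19.04 kHz and 28.38 kHz both map to 0.36 kHz.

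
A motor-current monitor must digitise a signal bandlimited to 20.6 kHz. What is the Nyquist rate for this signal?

Nyquist rate = 2 × 20.6 kHz = 41.2 kHz.

41.2 kHz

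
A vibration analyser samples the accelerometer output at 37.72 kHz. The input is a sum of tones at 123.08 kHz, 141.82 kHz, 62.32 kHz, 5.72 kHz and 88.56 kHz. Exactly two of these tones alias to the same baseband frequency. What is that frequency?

fs/2 = 18.86 kHz.
123.08 kHz mod fs = 9.92 kHz.
9.92 kHz ≤ fs/2 = 18.86 kHz, appears at 9.92 kHz.
141.82 kHz mod fs = 28.66 kHz.
28.66 kHz > fs/2 = 18.86 kHz, folds to fs − 28.66 kHz = 9.06 kHz.
62.32 kHz mod fs = 24.6 kHz.
24.6 kHz > fs/2 = 18.86 kHz, folds to fs − 24.6 kHz = 13.12 kHz.
5.72 kHz ≤ fs/2 = 18.86 kHz, passes unchanged.
88.56 kHz mod fs = 13.12 kHz.
13.12 kHz ≤ fs/2 = 18.86 kHz, appears at 13.12 kHz.
62.32 kHz and 88.56 kHz both map to 13.12 kHz.

13.12 kHz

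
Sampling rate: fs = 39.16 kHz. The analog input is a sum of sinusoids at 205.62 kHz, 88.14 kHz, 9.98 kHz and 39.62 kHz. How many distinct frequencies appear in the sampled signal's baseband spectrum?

3

fs/2 = 19.58 kHz.
205.62 kHz mod fs = 9.82 kHz.
9.82 kHz ≤ fs/2 = 19.58 kHz, appears at 9.82 kHz.
88.14 kHz mod fs = 9.82 kHz.
9.82 kHz ≤ fs/2 = 19.58 kHz, appears at 9.82 kHz.
9.98 kHz ≤ fs/2 = 19.58 kHz, passes unchanged.
39.62 kHz mod fs = 0.46 kHz.
0.46 kHz ≤ fs/2 = 19.58 kHz, appears at 0.46 kHz.
Distinct values: {0.46 kHz, 9.82 kHz, 9.98 kHz} → 3.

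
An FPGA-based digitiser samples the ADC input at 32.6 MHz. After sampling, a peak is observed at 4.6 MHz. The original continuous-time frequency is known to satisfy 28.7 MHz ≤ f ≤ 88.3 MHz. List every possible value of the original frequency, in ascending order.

Frequencies that alias to 4.6 MHz are k·fs ± 4.6 MHz for integer k ≥ 0.
k=0: 4.6 MHz.
k=1: 28 MHz, 37.2 MHz.
k=2: 60.6 MHz, 69.8 MHz.
k=3: 93.2 MHz, 102.4 MHz.
Within [28.7 MHz, 88.3 MHz]: 37.2 MHz, 60.6 MHz, 69.8 MHz.

37.2 MHz, 60.6 MHz, 69.8 MHz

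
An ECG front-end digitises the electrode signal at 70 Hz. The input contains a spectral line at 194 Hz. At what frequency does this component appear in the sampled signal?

16 Hz

194 Hz mod fs = 54 Hz.
54 Hz > fs/2 = 35 Hz, folds to fs − 54 Hz = 16 Hz.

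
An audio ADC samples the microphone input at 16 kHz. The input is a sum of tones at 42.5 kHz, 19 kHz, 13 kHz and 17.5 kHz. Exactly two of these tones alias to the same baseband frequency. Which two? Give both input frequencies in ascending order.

fs/2 = 8 kHz.
42.5 kHz mod fs = 10.5 kHz.
10.5 kHz > fs/2 = 8 kHz, folds to fs − 10.5 kHz = 5.5 kHz.
19 kHz mod fs = 3 kHz.
3 kHz ≤ fs/2 = 8 kHz, appears at 3 kHz.
13 kHz > fs/2 = 8 kHz, folds to fs − 13 kHz = 3 kHz.
17.5 kHz mod fs = 1.5 kHz.
1.5 kHz ≤ fs/2 = 8 kHz, appears at 1.5 kHz.
13 kHz and 19 kHz both map to 3 kHz.

13 kHz, 19 kHz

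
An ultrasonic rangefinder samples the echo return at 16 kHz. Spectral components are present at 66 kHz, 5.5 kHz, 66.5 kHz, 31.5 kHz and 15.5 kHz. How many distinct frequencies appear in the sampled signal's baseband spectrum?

4

fs/2 = 8 kHz.
66 kHz mod fs = 2 kHz.
2 kHz ≤ fs/2 = 8 kHz, appears at 2 kHz.
5.5 kHz ≤ fs/2 = 8 kHz, passes unchanged.
66.5 kHz mod fs = 2.5 kHz.
2.5 kHz ≤ fs/2 = 8 kHz, appears at 2.5 kHz.
31.5 kHz mod fs = 15.5 kHz.
15.5 kHz > fs/2 = 8 kHz, folds to fs − 15.5 kHz = 0.5 kHz.
15.5 kHz > fs/2 = 8 kHz, folds to fs − 15.5 kHz = 0.5 kHz.
Distinct values: {0.5 kHz, 2 kHz, 2.5 kHz, 5.5 kHz} → 4.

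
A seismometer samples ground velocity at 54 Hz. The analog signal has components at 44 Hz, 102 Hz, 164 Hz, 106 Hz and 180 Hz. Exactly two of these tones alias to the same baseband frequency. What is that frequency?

fs/2 = 27 Hz.
44 Hz > fs/2 = 27 Hz, folds to fs − 44 Hz = 10 Hz.
102 Hz mod fs = 48 Hz.
48 Hz > fs/2 = 27 Hz, folds to fs − 48 Hz = 6 Hz.
164 Hz mod fs = 2 Hz.
2 Hz ≤ fs/2 = 27 Hz, appears at 2 Hz.
106 Hz mod fs = 52 Hz.
52 Hz > fs/2 = 27 Hz, folds to fs − 52 Hz = 2 Hz.
180 Hz mod fs = 18 Hz.
18 Hz ≤ fs/2 = 27 Hz, appears at 18 Hz.
106 Hz and 164 Hz both map to 2 Hz.

2 Hz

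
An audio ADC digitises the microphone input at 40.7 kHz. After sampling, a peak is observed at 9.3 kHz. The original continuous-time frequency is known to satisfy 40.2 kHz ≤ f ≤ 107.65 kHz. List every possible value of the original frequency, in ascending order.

Frequencies that alias to 9.3 kHz are k·fs ± 9.3 kHz for integer k ≥ 0.
k=0: 9.3 kHz.
k=1: 31.4 kHz, 50 kHz.
k=2: 72.1 kHz, 90.7 kHz.
k=3: 112.8 kHz, 131.4 kHz.
Within [40.2 kHz, 107.65 kHz]: 50 kHz, 72.1 kHz, 90.7 kHz.

50 kHz, 72.1 kHz, 90.7 kHz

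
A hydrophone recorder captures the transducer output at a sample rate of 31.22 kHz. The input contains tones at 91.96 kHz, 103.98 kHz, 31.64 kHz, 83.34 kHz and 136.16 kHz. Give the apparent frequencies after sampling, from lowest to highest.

fs/2 = 15.61 kHz.
91.96 kHz mod fs = 29.52 kHz.
29.52 kHz > fs/2 = 15.61 kHz, folds to fs − 29.52 kHz = 1.7 kHz.
103.98 kHz mod fs = 10.32 kHz.
10.32 kHz ≤ fs/2 = 15.61 kHz, appears at 10.32 kHz.
31.64 kHz mod fs = 0.42 kHz.
0.42 kHz ≤ fs/2 = 15.61 kHz, appears at 0.42 kHz.
83.34 kHz mod fs = 20.9 kHz.
20.9 kHz > fs/2 = 15.61 kHz, folds to fs − 20.9 kHz = 10.32 kHz.
136.16 kHz mod fs = 11.28 kHz.
11.28 kHz ≤ fs/2 = 15.61 kHz, appears at 11.28 kHz.
Distinct values: {0.42 kHz, 1.7 kHz, 10.32 kHz, 11.28 kHz}.

0.42 kHz, 1.7 kHz, 10.32 kHz, 11.28 kHz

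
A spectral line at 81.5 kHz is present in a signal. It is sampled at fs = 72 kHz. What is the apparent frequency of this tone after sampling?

9.5 kHz

81.5 kHz mod fs = 9.5 kHz.
9.5 kHz ≤ fs/2 = 36 kHz, appears at 9.5 kHz.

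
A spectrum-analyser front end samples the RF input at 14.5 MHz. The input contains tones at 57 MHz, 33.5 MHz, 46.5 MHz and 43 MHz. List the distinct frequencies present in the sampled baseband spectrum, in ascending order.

0.5 MHz, 1 MHz, 3 MHz, 4.5 MHz

fs/2 = 7.25 MHz.
57 MHz mod fs = 13.5 MHz.
13.5 MHz > fs/2 = 7.25 MHz, folds to fs − 13.5 MHz = 1 MHz.
33.5 MHz mod fs = 4.5 MHz.
4.5 MHz ≤ fs/2 = 7.25 MHz, appears at 4.5 MHz.
46.5 MHz mod fs = 3 MHz.
3 MHz ≤ fs/2 = 7.25 MHz, appears at 3 MHz.
43 MHz mod fs = 14 MHz.
14 MHz > fs/2 = 7.25 MHz, folds to fs − 14 MHz = 0.5 MHz.
Distinct values: {0.5 MHz, 1 MHz, 3 MHz, 4.5 MHz}.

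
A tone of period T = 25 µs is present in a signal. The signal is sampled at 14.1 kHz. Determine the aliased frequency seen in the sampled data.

T = 25 µs → f = 1/T = 40 kHz.
40 kHz mod fs = 11.8 kHz.
11.8 kHz > fs/2 = 7.05 kHz, folds to fs − 11.8 kHz = 2.3 kHz.

2.3 kHz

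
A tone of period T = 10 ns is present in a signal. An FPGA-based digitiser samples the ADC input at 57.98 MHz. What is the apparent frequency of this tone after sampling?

T = 10 ns → f = 1/T = 100 MHz.
100 MHz mod fs = 42.02 MHz.
42.02 MHz > fs/2 = 28.99 MHz, folds to fs − 42.02 MHz = 15.96 MHz.

15.96 MHz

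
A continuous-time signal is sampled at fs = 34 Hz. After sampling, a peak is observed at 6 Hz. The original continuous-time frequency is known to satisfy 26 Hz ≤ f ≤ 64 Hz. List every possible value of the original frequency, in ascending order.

28 Hz, 40 Hz, 62 Hz

Frequencies that alias to 6 Hz are k·fs ± 6 Hz for integer k ≥ 0.
k=0: 6 Hz.
k=1: 28 Hz, 40 Hz.
k=2: 62 Hz, 74 Hz.
k=3: 96 Hz, 108 Hz.
Within [26 Hz, 64 Hz]: 28 Hz, 40 Hz, 62 Hz.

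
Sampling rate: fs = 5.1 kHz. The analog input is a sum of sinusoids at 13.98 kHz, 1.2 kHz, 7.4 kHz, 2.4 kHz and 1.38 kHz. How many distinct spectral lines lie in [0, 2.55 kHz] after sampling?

5

fs/2 = 2.55 kHz.
13.98 kHz mod fs = 3.78 kHz.
3.78 kHz > fs/2 = 2.55 kHz, folds to fs − 3.78 kHz = 1.32 kHz.
1.2 kHz ≤ fs/2 = 2.55 kHz, passes unchanged.
7.4 kHz mod fs = 2.3 kHz.
2.3 kHz ≤ fs/2 = 2.55 kHz, appears at 2.3 kHz.
2.4 kHz ≤ fs/2 = 2.55 kHz, passes unchanged.
1.38 kHz ≤ fs/2 = 2.55 kHz, passes unchanged.
Distinct values: {1.2 kHz, 1.32 kHz, 1.38 kHz, 2.3 kHz, 2.4 kHz} → 5.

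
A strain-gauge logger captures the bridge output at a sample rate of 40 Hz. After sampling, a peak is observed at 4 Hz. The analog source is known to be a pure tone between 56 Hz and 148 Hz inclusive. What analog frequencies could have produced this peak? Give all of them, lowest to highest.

76 Hz, 84 Hz, 116 Hz, 124 Hz

Frequencies that alias to 4 Hz are k·fs ± 4 Hz for integer k ≥ 0.
k=0: 4 Hz.
k=1: 36 Hz, 44 Hz.
k=2: 76 Hz, 84 Hz.
k=3: 116 Hz, 124 Hz.
k=4: 156 Hz, 164 Hz.
Within [56 Hz, 148 Hz]: 76 Hz, 84 Hz, 116 Hz, 124 Hz.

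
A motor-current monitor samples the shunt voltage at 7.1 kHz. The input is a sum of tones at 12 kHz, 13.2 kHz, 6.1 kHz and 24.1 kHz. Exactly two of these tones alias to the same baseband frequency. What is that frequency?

1 kHz

fs/2 = 3.55 kHz.
12 kHz mod fs = 4.9 kHz.
4.9 kHz > fs/2 = 3.55 kHz, folds to fs − 4.9 kHz = 2.2 kHz.
13.2 kHz mod fs = 6.1 kHz.
6.1 kHz > fs/2 = 3.55 kHz, folds to fs − 6.1 kHz = 1 kHz.
6.1 kHz > fs/2 = 3.55 kHz, folds to fs − 6.1 kHz = 1 kHz.
24.1 kHz mod fs = 2.8 kHz.
2.8 kHz ≤ fs/2 = 3.55 kHz, appears at 2.8 kHz.
6.1 kHz and 13.2 kHz both map to 1 kHz.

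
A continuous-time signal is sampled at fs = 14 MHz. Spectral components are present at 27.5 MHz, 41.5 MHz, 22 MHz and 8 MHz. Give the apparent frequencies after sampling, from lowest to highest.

0.5 MHz, 6 MHz

fs/2 = 7 MHz.
27.5 MHz mod fs = 13.5 MHz.
13.5 MHz > fs/2 = 7 MHz, folds to fs − 13.5 MHz = 0.5 MHz.
41.5 MHz mod fs = 13.5 MHz.
13.5 MHz > fs/2 = 7 MHz, folds to fs − 13.5 MHz = 0.5 MHz.
22 MHz mod fs = 8 MHz.
8 MHz > fs/2 = 7 MHz, folds to fs − 8 MHz = 6 MHz.
8 MHz > fs/2 = 7 MHz, folds to fs − 8 MHz = 6 MHz.
Distinct values: {0.5 MHz, 6 MHz}.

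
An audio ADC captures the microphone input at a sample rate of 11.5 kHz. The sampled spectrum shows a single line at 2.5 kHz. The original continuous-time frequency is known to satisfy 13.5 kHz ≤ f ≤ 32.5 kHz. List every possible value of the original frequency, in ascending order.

Frequencies that alias to 2.5 kHz are k·fs ± 2.5 kHz for integer k ≥ 0.
k=0: 2.5 kHz.
k=1: 9 kHz, 14 kHz.
k=2: 20.5 kHz, 25.5 kHz.
k=3: 32 kHz, 37 kHz.
k=4: 43.5 kHz, 48.5 kHz.
Within [13.5 kHz, 32.5 kHz]: 14 kHz, 20.5 kHz, 25.5 kHz, 32 kHz.

14 kHz, 20.5 kHz, 25.5 kHz, 32 kHz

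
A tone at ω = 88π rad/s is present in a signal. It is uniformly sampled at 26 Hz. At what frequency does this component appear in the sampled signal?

ω = 88π rad/s → f = ω/(2π) = 44 Hz.
44 Hz mod fs = 18 Hz.
18 Hz > fs/2 = 13 Hz, folds to fs − 18 Hz = 8 Hz.

8 Hz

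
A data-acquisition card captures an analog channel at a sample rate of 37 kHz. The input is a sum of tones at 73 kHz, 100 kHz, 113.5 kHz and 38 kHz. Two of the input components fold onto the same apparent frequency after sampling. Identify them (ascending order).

fs/2 = 18.5 kHz.
73 kHz mod fs = 36 kHz.
36 kHz > fs/2 = 18.5 kHz, folds to fs − 36 kHz = 1 kHz.
100 kHz mod fs = 26 kHz.
26 kHz > fs/2 = 18.5 kHz, folds to fs − 26 kHz = 11 kHz.
113.5 kHz mod fs = 2.5 kHz.
2.5 kHz ≤ fs/2 = 18.5 kHz, appears at 2.5 kHz.
38 kHz mod fs = 1 kHz.
1 kHz ≤ fs/2 = 18.5 kHz, appears at 1 kHz.
38 kHz and 73 kHz both map to 1 kHz.

38 kHz, 73 kHz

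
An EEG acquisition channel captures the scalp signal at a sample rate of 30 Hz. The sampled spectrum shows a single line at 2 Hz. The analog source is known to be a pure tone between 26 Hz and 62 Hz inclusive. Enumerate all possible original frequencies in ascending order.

Frequencies that alias to 2 Hz are k·fs ± 2 Hz for integer k ≥ 0.
k=0: 2 Hz.
k=1: 28 Hz, 32 Hz.
k=2: 58 Hz, 62 Hz.
k=3: 88 Hz, 92 Hz.
Within [26 Hz, 62 Hz]: 28 Hz, 32 Hz, 58 Hz, 62 Hz.

28 Hz, 32 Hz, 58 Hz, 62 Hz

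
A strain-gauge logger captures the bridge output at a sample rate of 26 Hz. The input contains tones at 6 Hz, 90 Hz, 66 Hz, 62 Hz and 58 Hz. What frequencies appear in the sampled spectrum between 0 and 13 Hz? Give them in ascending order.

6 Hz, 10 Hz, 12 Hz

fs/2 = 13 Hz.
6 Hz ≤ fs/2 = 13 Hz, passes unchanged.
90 Hz mod fs = 12 Hz.
12 Hz ≤ fs/2 = 13 Hz, appears at 12 Hz.
66 Hz mod fs = 14 Hz.
14 Hz > fs/2 = 13 Hz, folds to fs − 14 Hz = 12 Hz.
62 Hz mod fs = 10 Hz.
10 Hz ≤ fs/2 = 13 Hz, appears at 10 Hz.
58 Hz mod fs = 6 Hz.
6 Hz ≤ fs/2 = 13 Hz, appears at 6 Hz.
Distinct values: {6 Hz, 10 Hz, 12 Hz}.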